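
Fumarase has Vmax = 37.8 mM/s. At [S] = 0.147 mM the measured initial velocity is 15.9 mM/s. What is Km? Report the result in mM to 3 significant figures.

v/Vmax = 15.9/37.8 = 0.4206 = [S]/(Km+[S]).
So Km + [S] = [S]/0.4206 = 0.3495 mM, giving Km = 0.3495 − 0.147 = 0.202 mM.

0.202 mM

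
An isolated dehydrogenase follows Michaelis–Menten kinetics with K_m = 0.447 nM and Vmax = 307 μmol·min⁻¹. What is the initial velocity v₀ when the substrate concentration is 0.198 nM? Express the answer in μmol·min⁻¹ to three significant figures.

94.2 μmol·min⁻¹

v = Vmax·[S]/(Km + [S]) = 307 × 0.198 / (0.447 + 0.198)
  = 60.79 / 0.6450 = 94.2 μmol·min⁻¹.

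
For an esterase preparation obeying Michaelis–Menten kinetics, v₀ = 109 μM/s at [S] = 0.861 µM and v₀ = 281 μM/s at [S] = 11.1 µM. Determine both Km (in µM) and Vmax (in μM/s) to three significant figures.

Km = 1.70 µM; Vmax = 324 μM/s

In reciprocal form, 1/v = (Km/Vmax)·(1/[S]) + 1/Vmax. The two points give (1/[S], 1/v) = (1.161, 0.009174) and (0.09009, 0.003559).
Slope = (0.009174 − 0.003559)/(1.161 − 0.09009) = 0.005242; intercept = 0.009174 − 0.005242×1.161 = 0.003087.
Vmax = 1/intercept = 324 μM/s; Km = slope × Vmax = 0.005242 × 324 = 1.70 µM.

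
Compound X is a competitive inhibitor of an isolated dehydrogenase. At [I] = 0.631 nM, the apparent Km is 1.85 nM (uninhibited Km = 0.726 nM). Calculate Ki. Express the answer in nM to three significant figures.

Competitive: Km,app = α·Km with α = 1 + [I]/Ki.
α = Km,app/Km = 1.85/0.726 = 2.548.
Ki = [I]/(α − 1) = 0.631/1.548 = 0.408 nM.

0.408 nM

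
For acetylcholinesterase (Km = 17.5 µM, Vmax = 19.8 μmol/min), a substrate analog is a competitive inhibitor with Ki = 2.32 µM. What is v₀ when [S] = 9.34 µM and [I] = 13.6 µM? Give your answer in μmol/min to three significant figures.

With α = 1 + [I]/Ki = 1 + 13.6/2.32 = 6.862, the competitive rate law is v = Vmax[S] / (αKm + [S]).
v = 19.8×9.34 / (6.862×17.5 + 9.34) = 184.9/129.4 = 1.43 μmol/min.

1.43 μmol/min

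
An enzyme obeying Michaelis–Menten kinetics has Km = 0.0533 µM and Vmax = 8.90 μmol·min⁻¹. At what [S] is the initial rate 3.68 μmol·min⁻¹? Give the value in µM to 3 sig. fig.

The required fractional saturation is v/Vmax = 3.68/8.90 = 0.4135.
Then [S]/(Km+[S]) = 0.4135 ⇒ [S] = 0.0533 × 0.4135/(1 − 0.4135) = 0.0376 µM.

0.0376 µM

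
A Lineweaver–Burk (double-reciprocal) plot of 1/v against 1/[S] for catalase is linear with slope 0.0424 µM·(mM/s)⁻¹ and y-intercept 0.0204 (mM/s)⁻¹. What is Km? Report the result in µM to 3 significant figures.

y-intercept = 1/Vmax ⇒ Vmax = 49.0 mM/s; slope = Km/Vmax ⇒ Km = slope × Vmax.
Km = 0.0424 × 49.0 = 2.08 µM.

2.08 µM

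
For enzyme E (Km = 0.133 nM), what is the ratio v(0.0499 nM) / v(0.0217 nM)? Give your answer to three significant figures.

Since Vmax cancels, v₂/v₁ = [S]₂(Km+[S]₁) / [S]₁(Km+[S]₂).
= 0.0499×(0.133+0.0217) / (0.0217×(0.133+0.0499)) = 0.007720/0.003969 = 1.94.

1.94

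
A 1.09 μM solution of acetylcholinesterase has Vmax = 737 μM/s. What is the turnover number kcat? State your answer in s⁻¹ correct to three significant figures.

kcat = Vmax/[E]total = 737 μM/s / 1.09 μM = 676 s⁻¹.

676 s⁻¹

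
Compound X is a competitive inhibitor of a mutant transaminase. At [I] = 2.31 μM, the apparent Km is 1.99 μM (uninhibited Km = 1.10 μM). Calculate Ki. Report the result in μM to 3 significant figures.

Competitive: Km,app = α·Km with α = 1 + [I]/Ki.
α = Km,app/Km = 1.99/1.10 = 1.809.
Ki = [I]/(α − 1) = 2.31/0.8091 = 2.86 μM.

2.86 μM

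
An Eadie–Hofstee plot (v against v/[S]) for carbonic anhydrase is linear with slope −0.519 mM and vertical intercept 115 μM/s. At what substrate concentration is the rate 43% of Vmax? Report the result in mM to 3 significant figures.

0.392 mM

The Eadie–Hofstee slope gives Km = 0.519 mM (slope = −Km).
v/Vmax = [S]/(Km+[S]) = 0.43 ⇒ [S] = Km·0.43/(1−0.43) = 0.519 × 0.7544 = 0.392 mM.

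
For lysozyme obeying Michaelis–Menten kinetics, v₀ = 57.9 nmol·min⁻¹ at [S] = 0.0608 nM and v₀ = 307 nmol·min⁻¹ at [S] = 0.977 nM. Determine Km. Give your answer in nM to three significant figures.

In reciprocal form, 1/v = (Km/Vmax)·(1/[S]) + 1/Vmax. The two points give (1/[S], 1/v) = (16.45, 0.01727) and (1.024, 0.003257).
Slope = (0.01727 − 0.003257)/(16.45 − 1.024) = 0.0009086; intercept = 0.01727 − 0.0009086×16.45 = 0.002327.
Vmax = 1/intercept = 430 nmol·min⁻¹; Km = slope × Vmax = 0.0009086 × 430 = 0.390 nM.

0.390 nM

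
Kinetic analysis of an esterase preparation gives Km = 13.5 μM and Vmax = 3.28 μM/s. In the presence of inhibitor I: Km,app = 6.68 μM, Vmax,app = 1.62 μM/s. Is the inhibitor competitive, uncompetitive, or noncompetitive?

Both Km and Vmax decrease by the same factor (~2.02-fold) — characteristic of uncompetitive inhibition.

uncompetitive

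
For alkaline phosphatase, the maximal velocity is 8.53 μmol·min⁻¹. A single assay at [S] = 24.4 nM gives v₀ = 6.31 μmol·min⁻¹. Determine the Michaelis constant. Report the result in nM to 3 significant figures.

8.58 nM

v/Vmax = 6.31/8.53 = 0.7397 = [S]/(Km+[S]).
So Km + [S] = [S]/0.7397 = 32.98 nM, giving Km = 32.98 − 24.4 = 8.58 nM.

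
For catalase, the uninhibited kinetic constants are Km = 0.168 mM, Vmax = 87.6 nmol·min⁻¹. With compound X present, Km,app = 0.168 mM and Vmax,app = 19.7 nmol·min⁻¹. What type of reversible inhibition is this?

Vmax decreases (87.6 → 19.7 nmol·min⁻¹) while Km is unchanged — pure noncompetitive inhibition.

noncompetitive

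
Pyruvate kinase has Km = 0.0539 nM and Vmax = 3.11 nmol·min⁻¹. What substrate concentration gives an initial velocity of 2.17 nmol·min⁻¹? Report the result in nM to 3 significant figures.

0.124 nM

The required fractional saturation is v/Vmax = 2.17/3.11 = 0.6977.
Then [S]/(Km+[S]) = 0.6977 ⇒ [S] = 0.0539 × 0.6977/(1 − 0.6977) = 0.124 nM.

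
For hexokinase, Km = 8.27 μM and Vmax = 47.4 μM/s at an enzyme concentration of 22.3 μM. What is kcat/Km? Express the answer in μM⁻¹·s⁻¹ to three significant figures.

kcat = Vmax/[E]total = 47.4/22.3 = 2.13 s⁻¹.
kcat/Km = 2.13/8.27 = 0.257 μM⁻¹·s⁻¹.

0.257 μM⁻¹·s⁻¹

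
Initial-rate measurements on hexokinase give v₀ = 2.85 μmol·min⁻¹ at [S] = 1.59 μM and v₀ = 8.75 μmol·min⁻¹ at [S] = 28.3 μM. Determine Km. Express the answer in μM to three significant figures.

3.98 μM

In reciprocal form, 1/v = (Km/Vmax)·(1/[S]) + 1/Vmax. The two points give (1/[S], 1/v) = (0.6289, 0.3509) and (0.03534, 0.1143).
Slope = (0.3509 − 0.1143)/(0.6289 − 0.03534) = 0.3986; intercept = 0.3509 − 0.3986×0.6289 = 0.1002.
Vmax = 1/intercept = 9.98 μmol·min⁻¹; Km = slope × Vmax = 0.3986 × 9.98 = 3.98 μM.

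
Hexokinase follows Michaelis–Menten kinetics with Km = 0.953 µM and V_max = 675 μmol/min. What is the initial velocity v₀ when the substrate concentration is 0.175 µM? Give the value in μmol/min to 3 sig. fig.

105 μmol/min

v = Vmax·[S]/(Km + [S]) = 675 × 0.175 / (0.953 + 0.175)
  = 118.1 / 1.128 = 105 μmol/min.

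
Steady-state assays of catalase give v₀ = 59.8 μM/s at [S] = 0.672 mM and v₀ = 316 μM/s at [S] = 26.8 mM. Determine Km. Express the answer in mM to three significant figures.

3.32 mM

From v = Vmax[S]/(Km+[S]), each point gives Vmax = v(Km+[S])/[S].
Equating: 59.8(Km+0.672)/0.672 = 316(Km+26.8)/26.8.
88.99·Km + 59.8 = 11.79·Km + 316, so (88.99 − 11.79)·Km = 316 − 59.8.
Km = 256.2/77.20 = 3.32 mM; then Vmax = 59.8(3.32+0.672)/0.672 = 355 μM/s.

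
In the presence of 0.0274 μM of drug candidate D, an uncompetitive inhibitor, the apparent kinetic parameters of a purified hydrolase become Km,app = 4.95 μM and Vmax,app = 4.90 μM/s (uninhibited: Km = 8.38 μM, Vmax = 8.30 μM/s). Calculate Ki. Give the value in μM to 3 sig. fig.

0.0395 μM

Uncompetitive: Vmax,app = Vmax/α (and Km,app = Km/α) with α = 1 + [I]/Ki.
α = Vmax/Vmax,app = 8.30/4.90 = 1.694.
Since α = 1 + [I]/Ki, [I]/Ki = 1.694 − 1 = 0.6939 and Ki = 0.0274/0.6939 = 0.0395 μM.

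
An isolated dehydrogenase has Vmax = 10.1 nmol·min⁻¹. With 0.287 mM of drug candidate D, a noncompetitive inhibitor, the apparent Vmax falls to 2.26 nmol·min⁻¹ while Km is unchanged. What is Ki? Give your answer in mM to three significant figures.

0.0827 mM

Noncompetitive: Vmax,app = Vmax/α with α = 1 + [I]/Ki.
α = Vmax/Vmax,app = 10.1/2.26 = 4.469.
Ki = [I]/(α − 1) = 0.287/3.469 = 0.0827 mM.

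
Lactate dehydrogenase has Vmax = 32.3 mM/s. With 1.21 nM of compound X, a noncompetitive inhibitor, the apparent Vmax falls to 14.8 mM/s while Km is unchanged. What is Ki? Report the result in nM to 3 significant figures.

1.02 nM

Noncompetitive: Vmax,app = Vmax/α with α = 1 + [I]/Ki.
α = Vmax/Vmax,app = 32.3/14.8 = 2.182.
Ki = [I]/(α − 1) = 1.21/1.182 = 1.02 nM.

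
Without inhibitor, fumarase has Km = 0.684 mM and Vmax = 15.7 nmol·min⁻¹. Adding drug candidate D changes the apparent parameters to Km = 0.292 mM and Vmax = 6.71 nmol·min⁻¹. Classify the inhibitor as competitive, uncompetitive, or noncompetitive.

Both Km and Vmax decrease by the same factor (~2.34-fold) — characteristic of uncompetitive inhibition.

uncompetitive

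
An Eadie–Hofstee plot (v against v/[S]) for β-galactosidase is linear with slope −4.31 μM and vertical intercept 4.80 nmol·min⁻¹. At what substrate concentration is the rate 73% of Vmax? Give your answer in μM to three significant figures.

11.7 μM

The Eadie–Hofstee slope gives Km = 4.31 μM (slope = −Km).
v/Vmax = [S]/(Km+[S]) = 0.73 ⇒ [S] = Km·0.73/(1−0.73) = 4.31 × 2.704 = 11.7 μM.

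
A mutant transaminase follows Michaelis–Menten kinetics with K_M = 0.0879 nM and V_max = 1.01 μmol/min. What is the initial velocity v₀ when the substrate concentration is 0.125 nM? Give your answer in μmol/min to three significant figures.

[S]/(Km+[S]) = 0.125/0.2129 = 0.5871, the fractional saturation.
v = 0.5871 × Vmax = 0.5871 × 1.01 = 0.593 μmol/min.

0.593 μmol/min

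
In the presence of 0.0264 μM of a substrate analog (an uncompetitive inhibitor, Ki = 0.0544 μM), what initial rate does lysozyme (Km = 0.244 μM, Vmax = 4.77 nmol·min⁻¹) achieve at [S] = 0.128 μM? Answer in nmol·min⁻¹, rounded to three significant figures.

1.41 nmol·min⁻¹

With α = 1 + [I]/Ki = 1 + 0.0264/0.0544 = 1.485, the uncompetitive rate law is v = (Vmax/α)·[S] / (Km/α + [S]).
v = (4.77/1.485)×0.128 / (0.244/1.485 + 0.128) = 0.4111/0.2923 = 1.41 nmol·min⁻¹.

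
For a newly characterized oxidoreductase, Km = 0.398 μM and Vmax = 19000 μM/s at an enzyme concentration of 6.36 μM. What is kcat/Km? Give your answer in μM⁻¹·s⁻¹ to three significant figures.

kcat = Vmax/[E]total = 19000/6.36 = 2990 s⁻¹.
kcat/Km = 2990/0.398 = 7510 μM⁻¹·s⁻¹.

7510 μM⁻¹·s⁻¹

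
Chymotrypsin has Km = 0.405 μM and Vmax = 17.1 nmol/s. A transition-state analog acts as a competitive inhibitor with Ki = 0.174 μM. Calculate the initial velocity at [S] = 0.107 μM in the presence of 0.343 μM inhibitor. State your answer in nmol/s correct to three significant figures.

1.40 nmol/s

α = 1 + [I]/Ki = 1 + 0.343/0.174 = 2.971.
For a competitive inhibitor, Vmax is unchanged and the apparent Km becomes α·Km: Km,app = 1.20 μM, Vmax,app = 17.1 nmol/s.
v = Vmax,app·[S]/(Km,app + [S]) = 17.1 × 0.107/(1.20 + 0.107) = 1.40 nmol/s.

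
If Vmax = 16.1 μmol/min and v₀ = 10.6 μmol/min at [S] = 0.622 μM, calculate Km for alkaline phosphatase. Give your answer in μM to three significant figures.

From v = Vmax[S]/(Km+[S]), Km = [S](Vmax − v)/v.
Km = 0.622 × (16.1 − 10.6) / 10.6 = 3.421/10.6 = 0.323 μM.

0.323 μM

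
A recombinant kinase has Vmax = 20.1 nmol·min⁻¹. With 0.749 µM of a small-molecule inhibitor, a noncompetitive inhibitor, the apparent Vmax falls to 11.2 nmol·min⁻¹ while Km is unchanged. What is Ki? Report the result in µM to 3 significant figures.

0.943 µM

Noncompetitive: Vmax,app = Vmax/α with α = 1 + [I]/Ki.
α = Vmax/Vmax,app = 20.1/11.2 = 1.795.
Since α = 1 + [I]/Ki, [I]/Ki = 1.795 − 1 = 0.7946 and Ki = 0.749/0.7946 = 0.943 µM.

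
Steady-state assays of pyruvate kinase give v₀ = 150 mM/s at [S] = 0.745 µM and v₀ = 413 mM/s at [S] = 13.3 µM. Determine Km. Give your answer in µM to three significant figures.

From v = Vmax[S]/(Km+[S]), each point gives Vmax = v(Km+[S])/[S].
Equating: 150(Km+0.745)/0.745 = 413(Km+13.3)/13.3.
201.3·Km + 150 = 31.05·Km + 413, so (201.3 − 31.05)·Km = 413 − 150.
Km = 263.0/170.3 = 1.54 µM; then Vmax = 150(1.54+0.745)/0.745 = 461 mM/s.

1.54 µM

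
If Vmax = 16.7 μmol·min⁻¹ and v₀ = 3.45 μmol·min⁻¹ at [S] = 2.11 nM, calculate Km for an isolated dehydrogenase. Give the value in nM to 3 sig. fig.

8.10 nM

From v = Vmax[S]/(Km+[S]), Km = [S](Vmax − v)/v.
Km = 2.11 × (16.7 − 3.45) / 3.45 = 27.96/3.45 = 8.10 nM.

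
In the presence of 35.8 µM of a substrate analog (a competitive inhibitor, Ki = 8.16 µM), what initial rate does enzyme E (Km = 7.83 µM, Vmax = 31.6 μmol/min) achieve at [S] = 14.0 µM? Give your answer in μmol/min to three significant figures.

With α = 1 + [I]/Ki = 1 + 35.8/8.16 = 5.387, the competitive rate law is v = Vmax[S] / (αKm + [S]).
v = 31.6×14.0 / (5.387×7.83 + 14.0) = 442.4/56.18 = 7.87 μmol/min.

7.87 μmol/min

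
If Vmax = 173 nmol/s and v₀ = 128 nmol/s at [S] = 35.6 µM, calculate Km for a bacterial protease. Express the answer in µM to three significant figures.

12.5 µM

v/Vmax = 128/173 = 0.7399 = [S]/(Km+[S]).
So Km + [S] = [S]/0.7399 = 48.12 µM, giving Km = 48.12 − 35.6 = 12.5 µM.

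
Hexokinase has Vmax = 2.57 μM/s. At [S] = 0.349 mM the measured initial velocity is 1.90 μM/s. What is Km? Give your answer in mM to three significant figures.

0.123 mM

v/Vmax = 1.90/2.57 = 0.7393 = [S]/(Km+[S]).
So Km + [S] = [S]/0.7393 = 0.4721 mM, giving Km = 0.4721 − 0.349 = 0.123 mM.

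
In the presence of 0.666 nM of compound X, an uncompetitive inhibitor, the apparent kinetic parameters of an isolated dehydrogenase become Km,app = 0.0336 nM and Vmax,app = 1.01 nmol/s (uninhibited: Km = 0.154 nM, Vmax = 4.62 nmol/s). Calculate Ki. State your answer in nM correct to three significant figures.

0.186 nM

Uncompetitive: Vmax,app = Vmax/α (and Km,app = Km/α) with α = 1 + [I]/Ki.
α = Vmax/Vmax,app = 4.62/1.01 = 4.574.
Ki = [I]/(α − 1) = 0.666/3.574 = 0.186 nM.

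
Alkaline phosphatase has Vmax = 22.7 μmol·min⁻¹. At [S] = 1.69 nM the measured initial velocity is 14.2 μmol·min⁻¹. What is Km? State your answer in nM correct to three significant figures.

v/Vmax = 14.2/22.7 = 0.6256 = [S]/(Km+[S]).
So Km + [S] = [S]/0.6256 = 2.702 nM, giving Km = 2.702 − 1.69 = 1.01 nM.

1.01 nM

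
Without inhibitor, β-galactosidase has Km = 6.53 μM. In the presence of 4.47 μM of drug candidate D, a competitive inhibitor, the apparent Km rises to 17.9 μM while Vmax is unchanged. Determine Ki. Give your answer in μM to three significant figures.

Competitive: Km,app = α·Km with α = 1 + [I]/Ki.
α = Km,app/Km = 17.9/6.53 = 2.741.
Since α = 1 + [I]/Ki, [I]/Ki = 2.741 − 1 = 1.741 and Ki = 4.47/1.741 = 2.57 μM.

2.57 μM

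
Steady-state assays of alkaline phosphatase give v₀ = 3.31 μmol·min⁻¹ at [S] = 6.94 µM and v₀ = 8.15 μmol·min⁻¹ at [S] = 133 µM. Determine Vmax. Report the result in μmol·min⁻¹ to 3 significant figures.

In reciprocal form, 1/v = (Km/Vmax)·(1/[S]) + 1/Vmax. The two points give (1/[S], 1/v) = (0.1441, 0.3021) and (0.007519, 0.1227).
Slope = (0.3021 − 0.1227)/(0.1441 − 0.007519) = 1.314; intercept = 0.3021 − 1.314×0.1441 = 0.1128.
Vmax = 1/intercept = 8.86 μmol·min⁻¹; Km = slope × Vmax = 1.314 × 8.86 = 11.6 µM.

8.86 μmol·min⁻¹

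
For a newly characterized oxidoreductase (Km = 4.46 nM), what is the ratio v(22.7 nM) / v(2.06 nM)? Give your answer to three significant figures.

Since Vmax cancels, v₂/v₁ = [S]₂(Km+[S]₁) / [S]₁(Km+[S]₂).
= 22.7×(4.46+2.06) / (2.06×(4.46+22.7)) = 148.0/55.95 = 2.65.

2.65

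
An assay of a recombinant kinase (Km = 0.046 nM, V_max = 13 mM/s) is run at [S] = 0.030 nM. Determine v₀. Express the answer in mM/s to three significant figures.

5.13 mM/s

[S]/(Km+[S]) = 0.030/0.07600 = 0.3947, the fractional saturation.
v = 0.3947 × Vmax = 0.3947 × 13 = 5.13 mM/s.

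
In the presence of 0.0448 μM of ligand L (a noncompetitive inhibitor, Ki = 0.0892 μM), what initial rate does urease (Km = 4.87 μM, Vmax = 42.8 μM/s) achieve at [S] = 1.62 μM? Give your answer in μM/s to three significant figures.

7.11 μM/s

α = 1 + [I]/Ki = 1 + 0.0448/0.0892 = 1.502.
For a noncompetitive inhibitor, Vmax is reduced to Vmax/α while Km is unchanged: Km,app = 4.87 μM, Vmax,app = 28.5 μM/s.
v = Vmax,app·[S]/(Km,app + [S]) = 28.5 × 1.62/(4.87 + 1.62) = 7.11 μM/s.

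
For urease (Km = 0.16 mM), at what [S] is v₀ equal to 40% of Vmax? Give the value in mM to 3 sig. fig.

0.107 mM

v/Vmax = [S]/(Km+[S]) = 0.4, so [S] = Km·0.4/(1 − 0.4) = 0.16 × 0.6667.
[S] = 0.107 mM.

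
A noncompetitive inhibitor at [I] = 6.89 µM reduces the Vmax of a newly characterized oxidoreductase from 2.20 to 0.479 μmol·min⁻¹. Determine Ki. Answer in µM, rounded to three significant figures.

Noncompetitive: Vmax,app = Vmax/α with α = 1 + [I]/Ki.
α = Vmax/Vmax,app = 2.20/0.479 = 4.593.
Ki = [I]/(α − 1) = 6.89/3.593 = 1.92 µM.

1.92 µM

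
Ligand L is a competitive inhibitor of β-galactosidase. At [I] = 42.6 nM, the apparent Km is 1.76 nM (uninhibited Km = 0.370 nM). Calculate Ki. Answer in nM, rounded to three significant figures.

Competitive: Km,app = α·Km with α = 1 + [I]/Ki.
α = Km,app/Km = 1.76/0.370 = 4.757.
Ki = [I]/(α − 1) = 42.6/3.757 = 11.3 nM.

11.3 nM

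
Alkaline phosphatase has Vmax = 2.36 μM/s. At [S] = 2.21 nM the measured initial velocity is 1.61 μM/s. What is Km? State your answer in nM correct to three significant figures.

1.03 nM

From v = Vmax[S]/(Km+[S]), Km = [S](Vmax − v)/v.
Km = 2.21 × (2.36 − 1.61) / 1.61 = 1.657/1.61 = 1.03 nM.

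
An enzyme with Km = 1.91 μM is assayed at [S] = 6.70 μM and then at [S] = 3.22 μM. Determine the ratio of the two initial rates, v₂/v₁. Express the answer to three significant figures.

0.807

Since Vmax cancels, v₂/v₁ = [S]₂(Km+[S]₁) / [S]₁(Km+[S]₂).
= 3.22×(1.91+6.70) / (6.70×(1.91+3.22)) = 27.72/34.37 = 0.807.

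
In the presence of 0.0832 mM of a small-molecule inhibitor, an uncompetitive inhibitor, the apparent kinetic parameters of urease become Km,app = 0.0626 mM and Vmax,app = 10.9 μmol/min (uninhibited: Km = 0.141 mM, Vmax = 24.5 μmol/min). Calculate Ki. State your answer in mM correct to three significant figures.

0.0667 mM

Uncompetitive: Vmax,app = Vmax/α (and Km,app = Km/α) with α = 1 + [I]/Ki.
α = Vmax/Vmax,app = 24.5/10.9 = 2.248.
Since α = 1 + [I]/Ki, [I]/Ki = 2.248 − 1 = 1.248 and Ki = 0.0832/1.248 = 0.0667 mM.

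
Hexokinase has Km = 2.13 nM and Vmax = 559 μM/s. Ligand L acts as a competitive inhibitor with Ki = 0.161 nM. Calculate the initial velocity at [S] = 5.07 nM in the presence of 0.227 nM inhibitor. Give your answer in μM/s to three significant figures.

With α = 1 + [I]/Ki = 1 + 0.227/0.161 = 2.410, the competitive rate law is v = Vmax[S] / (αKm + [S]).
v = 559×5.07 / (2.410×2.13 + 5.07) = 2834/10.20 = 278 μM/s.

278 μM/s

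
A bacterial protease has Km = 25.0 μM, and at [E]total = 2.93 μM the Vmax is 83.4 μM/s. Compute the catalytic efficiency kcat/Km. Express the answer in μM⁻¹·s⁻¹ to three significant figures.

1.14 μM⁻¹·s⁻¹

kcat = Vmax/[E]total = 83.4/2.93 = 28.5 s⁻¹.
kcat/Km = 28.5/25.0 = 1.14 μM⁻¹·s⁻¹.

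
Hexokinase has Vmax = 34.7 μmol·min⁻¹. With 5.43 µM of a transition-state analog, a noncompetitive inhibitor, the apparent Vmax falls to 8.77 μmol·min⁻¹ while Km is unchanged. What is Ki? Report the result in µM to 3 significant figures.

Noncompetitive: Vmax,app = Vmax/α with α = 1 + [I]/Ki.
α = Vmax/Vmax,app = 34.7/8.77 = 3.957.
Since α = 1 + [I]/Ki, [I]/Ki = 3.957 − 1 = 2.957 and Ki = 5.43/2.957 = 1.84 µM.

1.84 µM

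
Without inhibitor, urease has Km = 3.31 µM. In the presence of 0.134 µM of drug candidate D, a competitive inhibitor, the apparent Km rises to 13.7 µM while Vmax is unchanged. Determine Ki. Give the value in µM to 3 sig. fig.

Competitive: Km,app = α·Km with α = 1 + [I]/Ki.
α = Km,app/Km = 13.7/3.31 = 4.139.
Since α = 1 + [I]/Ki, [I]/Ki = 4.139 − 1 = 3.139 and Ki = 0.134/3.139 = 0.0427 µM.

0.0427 µM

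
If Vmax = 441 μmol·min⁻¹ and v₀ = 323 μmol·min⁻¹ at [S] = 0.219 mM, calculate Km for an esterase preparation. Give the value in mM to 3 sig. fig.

v/Vmax = 323/441 = 0.7324 = [S]/(Km+[S]).
So Km + [S] = [S]/0.7324 = 0.2990 mM, giving Km = 0.2990 − 0.219 = 0.0800 mM.

0.0800 mM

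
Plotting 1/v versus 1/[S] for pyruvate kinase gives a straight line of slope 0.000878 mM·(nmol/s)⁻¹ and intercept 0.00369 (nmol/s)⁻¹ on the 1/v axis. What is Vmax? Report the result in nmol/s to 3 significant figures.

271 nmol/s

The y-intercept of a Lineweaver–Burk plot equals 1/Vmax, so Vmax = 1/0.00369 = 271 nmol/s.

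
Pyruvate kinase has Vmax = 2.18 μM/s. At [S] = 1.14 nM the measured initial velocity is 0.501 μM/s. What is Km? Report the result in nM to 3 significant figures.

From v = Vmax[S]/(Km+[S]), Km = [S](Vmax − v)/v.
Km = 1.14 × (2.18 − 0.501) / 0.501 = 1.914/0.501 = 3.82 nM.

3.82 nM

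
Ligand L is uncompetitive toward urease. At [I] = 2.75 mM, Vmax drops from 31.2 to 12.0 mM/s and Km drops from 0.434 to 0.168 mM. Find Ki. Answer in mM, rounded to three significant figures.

Uncompetitive: Vmax,app = Vmax/α (and Km,app = Km/α) with α = 1 + [I]/Ki.
α = Vmax/Vmax,app = 31.2/12.0 = 2.600.
Ki = [I]/(α − 1) = 2.75/1.600 = 1.72 mM.

1.72 mM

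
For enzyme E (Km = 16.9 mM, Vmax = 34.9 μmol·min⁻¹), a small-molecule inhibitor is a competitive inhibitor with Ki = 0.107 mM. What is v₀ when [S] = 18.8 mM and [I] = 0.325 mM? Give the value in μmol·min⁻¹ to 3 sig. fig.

With α = 1 + [I]/Ki = 1 + 0.325/0.107 = 4.037, the competitive rate law is v = Vmax[S] / (αKm + [S]).
v = 34.9×18.8 / (4.037×16.9 + 18.8) = 656.1/87.03 = 7.54 μmol·min⁻¹.

7.54 μmol·min⁻¹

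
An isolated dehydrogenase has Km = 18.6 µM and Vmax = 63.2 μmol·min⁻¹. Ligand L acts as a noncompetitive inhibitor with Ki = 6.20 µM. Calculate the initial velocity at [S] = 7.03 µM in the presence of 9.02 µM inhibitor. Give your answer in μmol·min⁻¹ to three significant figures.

7.06 μmol·min⁻¹

With α = 1 + [I]/Ki = 1 + 9.02/6.20 = 2.455, the noncompetitive rate law is v = (Vmax/α)·[S] / (Km + [S]).
v = (63.2/2.455)×7.03 / (18.6 + 7.03) = 181.0/25.63 = 7.06 μmol·min⁻¹.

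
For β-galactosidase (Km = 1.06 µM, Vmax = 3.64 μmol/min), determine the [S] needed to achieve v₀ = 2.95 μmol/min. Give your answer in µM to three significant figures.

The required fractional saturation is v/Vmax = 2.95/3.64 = 0.8104.
Then [S]/(Km+[S]) = 0.8104 ⇒ [S] = 1.06 × 0.8104/(1 − 0.8104) = 4.53 µM.

4.53 µM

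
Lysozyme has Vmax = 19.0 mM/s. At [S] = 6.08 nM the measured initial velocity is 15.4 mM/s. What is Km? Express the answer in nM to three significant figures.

From v = Vmax[S]/(Km+[S]), Km = [S](Vmax − v)/v.
Km = 6.08 × (19.0 − 15.4) / 15.4 = 21.89/15.4 = 1.42 nM.

1.42 nM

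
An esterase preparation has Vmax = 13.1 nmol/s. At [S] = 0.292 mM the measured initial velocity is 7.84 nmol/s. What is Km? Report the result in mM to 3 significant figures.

v/Vmax = 7.84/13.1 = 0.5985 = [S]/(Km+[S]).
So Km + [S] = [S]/0.5985 = 0.4879 mM, giving Km = 0.4879 − 0.292 = 0.196 mM.

0.196 mM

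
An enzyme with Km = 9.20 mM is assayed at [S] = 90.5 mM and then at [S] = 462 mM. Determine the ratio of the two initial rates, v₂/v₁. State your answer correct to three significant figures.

Since Vmax cancels, v₂/v₁ = [S]₂(Km+[S]₁) / [S]₁(Km+[S]₂).
= 462×(9.20+90.5) / (90.5×(9.20+462)) = 46060/42640 = 1.08.

1.08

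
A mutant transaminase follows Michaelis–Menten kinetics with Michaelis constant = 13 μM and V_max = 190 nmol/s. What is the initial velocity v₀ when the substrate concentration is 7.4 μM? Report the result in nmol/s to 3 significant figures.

68.9 nmol/s

[S]/(Km+[S]) = 7.4/20.40 = 0.3627, the fractional saturation.
v = 0.3627 × Vmax = 0.3627 × 190 = 68.9 nmol/s.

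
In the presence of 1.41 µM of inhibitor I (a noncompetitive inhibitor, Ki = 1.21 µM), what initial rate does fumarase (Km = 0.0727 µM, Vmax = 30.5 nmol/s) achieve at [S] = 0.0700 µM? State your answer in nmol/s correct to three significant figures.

6.91 nmol/s

With α = 1 + [I]/Ki = 1 + 1.41/1.21 = 2.165, the noncompetitive rate law is v = (Vmax/α)·[S] / (Km + [S]).
v = (30.5/2.165)×0.0700 / (0.0727 + 0.0700) = 0.9860/0.1427 = 6.91 nmol/s.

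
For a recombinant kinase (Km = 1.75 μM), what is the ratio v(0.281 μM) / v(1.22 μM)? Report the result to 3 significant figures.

0.337

The fractional saturations are [S]/(Km+[S]) = 1.22/2.970 = 0.4108 and 0.281/2.031 = 0.1384.
v₂/v₁ is just their ratio: 0.1384/0.4108 = 0.337.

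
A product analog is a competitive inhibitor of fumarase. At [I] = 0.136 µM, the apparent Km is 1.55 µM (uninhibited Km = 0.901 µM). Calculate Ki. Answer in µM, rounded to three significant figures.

0.189 µM

Competitive: Km,app = α·Km with α = 1 + [I]/Ki.
α = Km,app/Km = 1.55/0.901 = 1.720.
Since α = 1 + [I]/Ki, [I]/Ki = 1.720 − 1 = 0.7203 and Ki = 0.136/0.7203 = 0.189 µM.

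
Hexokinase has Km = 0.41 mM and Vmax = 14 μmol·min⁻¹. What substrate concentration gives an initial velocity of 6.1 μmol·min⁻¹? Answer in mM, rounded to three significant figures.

0.317 mM

Rearranging v = Vmax[S]/(Km+[S]) gives [S] = Km·v/(Vmax − v).
[S] = 0.41 × 6.1 / (14 − 6.1) = 2.501/7.900 = 0.317 mM.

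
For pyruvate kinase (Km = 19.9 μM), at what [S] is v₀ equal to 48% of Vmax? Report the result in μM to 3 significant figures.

v/Vmax = [S]/(Km+[S]) = 0.48, so [S] = Km·0.48/(1 − 0.48) = 19.9 × 0.9231.
[S] = 18.4 μM.

18.4 μM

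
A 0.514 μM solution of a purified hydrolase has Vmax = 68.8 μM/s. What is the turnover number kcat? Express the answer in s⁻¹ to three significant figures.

kcat = Vmax/[E]total = 68.8 μM/s / 0.514 μM = 134 s⁻¹.

134 s⁻¹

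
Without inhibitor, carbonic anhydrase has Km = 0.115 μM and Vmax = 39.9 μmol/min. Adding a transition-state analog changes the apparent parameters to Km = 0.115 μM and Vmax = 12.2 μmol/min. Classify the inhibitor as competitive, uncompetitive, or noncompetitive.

Vmax decreases (39.9 → 12.2 μmol/min) while Km is unchanged — pure noncompetitive inhibition.

noncompetitive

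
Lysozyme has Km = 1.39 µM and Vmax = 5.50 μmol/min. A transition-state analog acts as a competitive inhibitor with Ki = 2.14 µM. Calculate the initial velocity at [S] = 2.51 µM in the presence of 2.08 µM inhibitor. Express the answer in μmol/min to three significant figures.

With α = 1 + [I]/Ki = 1 + 2.08/2.14 = 1.972, the competitive rate law is v = Vmax[S] / (αKm + [S]).
v = 5.50×2.51 / (1.972×1.39 + 2.51) = 13.80/5.251 = 2.63 μmol/min.

2.63 μmol/min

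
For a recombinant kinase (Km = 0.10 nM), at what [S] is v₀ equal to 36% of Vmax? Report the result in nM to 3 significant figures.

v/Vmax = [S]/(Km+[S]) = 0.36, so [S] = Km·0.36/(1 − 0.36) = 0.10 × 0.5625.
[S] = 0.0562 nM.

0.0562 nM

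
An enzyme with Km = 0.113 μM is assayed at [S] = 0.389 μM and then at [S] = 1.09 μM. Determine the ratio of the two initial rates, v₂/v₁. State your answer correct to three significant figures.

The fractional saturations are [S]/(Km+[S]) = 0.389/0.5020 = 0.7749 and 1.09/1.203 = 0.9061.
v₂/v₁ is just their ratio: 0.9061/0.7749 = 1.17.

1.17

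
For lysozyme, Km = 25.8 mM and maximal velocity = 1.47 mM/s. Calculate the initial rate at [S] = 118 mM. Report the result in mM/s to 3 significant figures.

1.21 mM/s

[S]/(Km+[S]) = 118/143.8 = 0.8206, the fractional saturation.
v = 0.8206 × Vmax = 0.8206 × 1.47 = 1.21 mM/s.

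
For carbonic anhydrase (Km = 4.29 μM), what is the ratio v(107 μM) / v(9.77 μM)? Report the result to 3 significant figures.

1.38

Since Vmax cancels, v₂/v₁ = [S]₂(Km+[S]₁) / [S]₁(Km+[S]₂).
= 107×(4.29+9.77) / (9.77×(4.29+107)) = 1504/1087 = 1.38.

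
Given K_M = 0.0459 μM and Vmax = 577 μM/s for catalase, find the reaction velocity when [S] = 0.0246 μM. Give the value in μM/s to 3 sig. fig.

201 μM/s

v = Vmax·[S]/(Km + [S]) = 577 × 0.0246 / (0.0459 + 0.0246)
  = 14.19 / 0.07050 = 201 μM/s.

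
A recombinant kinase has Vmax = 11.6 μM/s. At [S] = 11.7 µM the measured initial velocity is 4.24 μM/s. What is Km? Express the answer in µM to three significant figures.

20.3 µM

From v = Vmax[S]/(Km+[S]), Km = [S](Vmax − v)/v.
Km = 11.7 × (11.6 − 4.24) / 4.24 = 86.11/4.24 = 20.3 µM.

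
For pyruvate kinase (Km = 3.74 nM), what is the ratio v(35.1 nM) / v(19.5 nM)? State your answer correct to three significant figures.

1.08

The fractional saturations are [S]/(Km+[S]) = 19.5/23.24 = 0.8391 and 35.1/38.84 = 0.9037.
v₂/v₁ is just their ratio: 0.9037/0.8391 = 1.08.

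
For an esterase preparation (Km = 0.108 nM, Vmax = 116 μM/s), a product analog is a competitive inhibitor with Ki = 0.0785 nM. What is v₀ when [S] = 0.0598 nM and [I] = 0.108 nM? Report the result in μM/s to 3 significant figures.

21.9 μM/s

α = 1 + [I]/Ki = 1 + 0.108/0.0785 = 2.376.
For a competitive inhibitor, Vmax is unchanged and the apparent Km becomes α·Km: Km,app = 0.257 nM, Vmax,app = 116 μM/s.
v = Vmax,app·[S]/(Km,app + [S]) = 116 × 0.0598/(0.257 + 0.0598) = 21.9 μM/s.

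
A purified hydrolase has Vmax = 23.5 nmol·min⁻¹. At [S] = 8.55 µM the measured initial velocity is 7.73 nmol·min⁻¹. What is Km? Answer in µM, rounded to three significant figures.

v/Vmax = 7.73/23.5 = 0.3289 = [S]/(Km+[S]).
So Km + [S] = [S]/0.3289 = 25.99 µM, giving Km = 25.99 − 8.55 = 17.4 µM.

17.4 µM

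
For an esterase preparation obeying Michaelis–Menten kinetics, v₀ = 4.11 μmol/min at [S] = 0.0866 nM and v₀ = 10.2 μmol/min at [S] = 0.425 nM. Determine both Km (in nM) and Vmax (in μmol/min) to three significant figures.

In reciprocal form, 1/v = (Km/Vmax)·(1/[S]) + 1/Vmax. The two points give (1/[S], 1/v) = (11.55, 0.2433) and (2.353, 0.09804).
Slope = (0.2433 − 0.09804)/(11.55 − 2.353) = 0.01580; intercept = 0.2433 − 0.01580×11.55 = 0.06086.
Vmax = 1/intercept = 16.4 μmol/min; Km = slope × Vmax = 0.01580 × 16.4 = 0.260 nM.

Km = 0.260 nM; Vmax = 16.4 μmol/min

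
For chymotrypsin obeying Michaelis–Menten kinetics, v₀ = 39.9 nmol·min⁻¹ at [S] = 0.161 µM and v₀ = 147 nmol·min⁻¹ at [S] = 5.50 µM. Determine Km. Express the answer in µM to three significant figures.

In reciprocal form, 1/v = (Km/Vmax)·(1/[S]) + 1/Vmax. The two points give (1/[S], 1/v) = (6.211, 0.02506) and (0.1818, 0.006803).
Slope = (0.02506 − 0.006803)/(6.211 − 0.1818) = 0.003029; intercept = 0.02506 − 0.003029×6.211 = 0.006252.
Vmax = 1/intercept = 160 nmol·min⁻¹; Km = slope × Vmax = 0.003029 × 160 = 0.484 µM.

0.484 µM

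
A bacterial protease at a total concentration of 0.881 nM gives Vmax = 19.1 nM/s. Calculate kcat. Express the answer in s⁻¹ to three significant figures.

21.7 s⁻¹

kcat = Vmax/[E]total = 19.1 nM/s / 0.881 nM = 21.7 s⁻¹.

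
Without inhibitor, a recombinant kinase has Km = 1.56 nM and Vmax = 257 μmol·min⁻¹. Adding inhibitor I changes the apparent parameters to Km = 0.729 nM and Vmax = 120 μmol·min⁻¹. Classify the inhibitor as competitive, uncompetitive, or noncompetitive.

Both Km and Vmax decrease by the same factor (~2.14-fold) — characteristic of uncompetitive inhibition.

uncompetitive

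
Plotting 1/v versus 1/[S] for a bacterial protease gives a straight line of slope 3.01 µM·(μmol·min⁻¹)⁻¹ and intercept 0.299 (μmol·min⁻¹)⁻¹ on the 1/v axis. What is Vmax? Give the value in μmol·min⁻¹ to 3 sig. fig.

3.34 μmol·min⁻¹

The y-intercept of a Lineweaver–Burk plot equals 1/Vmax, so Vmax = 1/0.299 = 3.34 μmol·min⁻¹.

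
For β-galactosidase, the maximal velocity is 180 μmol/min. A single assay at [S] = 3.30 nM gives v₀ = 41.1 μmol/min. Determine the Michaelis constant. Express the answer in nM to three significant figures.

11.2 nM

v/Vmax = 41.1/180 = 0.2283 = [S]/(Km+[S]).
So Km + [S] = [S]/0.2283 = 14.45 nM, giving Km = 14.45 − 3.30 = 11.2 nM.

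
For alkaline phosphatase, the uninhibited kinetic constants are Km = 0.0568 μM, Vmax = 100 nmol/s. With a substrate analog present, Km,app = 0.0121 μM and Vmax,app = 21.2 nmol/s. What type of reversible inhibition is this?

uncompetitive

Both Km and Vmax decrease by the same factor (~4.71-fold) — characteristic of uncompetitive inhibition.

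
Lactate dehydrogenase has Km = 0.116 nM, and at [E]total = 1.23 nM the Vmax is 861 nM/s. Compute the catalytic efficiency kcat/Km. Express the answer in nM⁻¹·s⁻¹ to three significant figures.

6030 nM⁻¹·s⁻¹

kcat = Vmax/[E]total = 861/1.23 = 700 s⁻¹.
kcat/Km = 700/0.116 = 6030 nM⁻¹·s⁻¹.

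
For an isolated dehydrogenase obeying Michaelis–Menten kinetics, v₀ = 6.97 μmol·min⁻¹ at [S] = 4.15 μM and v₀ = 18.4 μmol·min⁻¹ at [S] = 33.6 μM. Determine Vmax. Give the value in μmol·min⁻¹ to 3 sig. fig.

From v = Vmax[S]/(Km+[S]), each point gives Vmax = v(Km+[S])/[S].
Equating: 6.97(Km+4.15)/4.15 = 18.4(Km+33.6)/33.6.
1.680·Km + 6.97 = 0.5476·Km + 18.4, so (1.680 − 0.5476)·Km = 18.4 − 6.97.
Km = 11.43/1.132 = 10.1 μM; then Vmax = 6.97(10.1+4.15)/4.15 = 23.9 μmol·min⁻¹.

23.9 μmol·min⁻¹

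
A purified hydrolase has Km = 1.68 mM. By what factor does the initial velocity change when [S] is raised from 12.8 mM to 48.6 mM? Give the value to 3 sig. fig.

1.09

The fractional saturations are [S]/(Km+[S]) = 12.8/14.48 = 0.8840 and 48.6/50.28 = 0.9666.
v₂/v₁ is just their ratio: 0.9666/0.8840 = 1.09.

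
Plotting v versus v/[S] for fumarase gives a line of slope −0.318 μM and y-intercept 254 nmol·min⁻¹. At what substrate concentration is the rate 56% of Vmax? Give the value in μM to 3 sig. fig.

0.405 μM

The Eadie–Hofstee slope gives Km = 0.318 μM (slope = −Km).
v/Vmax = [S]/(Km+[S]) = 0.56 ⇒ [S] = Km·0.56/(1−0.56) = 0.318 × 1.273 = 0.405 μM.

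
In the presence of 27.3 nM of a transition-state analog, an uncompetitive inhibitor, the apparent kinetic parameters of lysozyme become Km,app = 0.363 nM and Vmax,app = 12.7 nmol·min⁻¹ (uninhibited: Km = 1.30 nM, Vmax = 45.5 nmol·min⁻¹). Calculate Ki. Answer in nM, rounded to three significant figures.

10.6 nM

Uncompetitive: Vmax,app = Vmax/α (and Km,app = Km/α) with α = 1 + [I]/Ki.
α = Vmax/Vmax,app = 45.5/12.7 = 3.583.
Since α = 1 + [I]/Ki, [I]/Ki = 3.583 − 1 = 2.583 and Ki = 27.3/2.583 = 10.6 nM.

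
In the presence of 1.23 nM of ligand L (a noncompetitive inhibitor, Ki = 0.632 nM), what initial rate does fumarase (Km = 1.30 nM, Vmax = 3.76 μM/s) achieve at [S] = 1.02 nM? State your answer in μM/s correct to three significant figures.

0.561 μM/s

α = 1 + [I]/Ki = 1 + 1.23/0.632 = 2.946.
For a noncompetitive inhibitor, Vmax is reduced to Vmax/α while Km is unchanged: Km,app = 1.30 nM, Vmax,app = 1.28 μM/s.
v = Vmax,app·[S]/(Km,app + [S]) = 1.28 × 1.02/(1.30 + 1.02) = 0.561 μM/s.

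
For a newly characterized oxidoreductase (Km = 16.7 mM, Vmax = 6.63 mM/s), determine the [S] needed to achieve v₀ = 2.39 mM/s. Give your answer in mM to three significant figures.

9.41 mM

Rearranging v = Vmax[S]/(Km+[S]) gives [S] = Km·v/(Vmax − v).
[S] = 16.7 × 2.39 / (6.63 − 2.39) = 39.91/4.240 = 9.41 mM.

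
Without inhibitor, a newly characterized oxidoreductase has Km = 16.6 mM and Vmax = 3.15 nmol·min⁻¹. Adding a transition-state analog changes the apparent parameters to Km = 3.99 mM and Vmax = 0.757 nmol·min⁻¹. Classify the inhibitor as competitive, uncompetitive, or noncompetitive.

Both Km and Vmax decrease by the same factor (~4.16-fold) — characteristic of uncompetitive inhibition.

uncompetitive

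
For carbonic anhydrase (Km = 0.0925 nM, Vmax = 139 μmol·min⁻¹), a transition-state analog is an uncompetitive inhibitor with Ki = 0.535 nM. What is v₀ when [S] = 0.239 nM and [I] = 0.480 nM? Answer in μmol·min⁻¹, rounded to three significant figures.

α = 1 + [I]/Ki = 1 + 0.480/0.535 = 1.897.
For an uncompetitive inhibitor, both parameters are divided by α, giving Vmax/α and Km/α: Km,app = 0.0488 nM, Vmax,app = 73.3 μmol·min⁻¹.
v = Vmax,app·[S]/(Km,app + [S]) = 73.3 × 0.239/(0.0488 + 0.239) = 60.9 μmol·min⁻¹.

60.9 μmol·min⁻¹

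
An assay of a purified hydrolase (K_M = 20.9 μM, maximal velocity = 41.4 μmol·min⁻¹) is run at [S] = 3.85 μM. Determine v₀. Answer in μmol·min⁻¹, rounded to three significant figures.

6.44 μmol·min⁻¹

[S]/(Km+[S]) = 3.85/24.75 = 0.1556, the fractional saturation.
v = 0.1556 × Vmax = 0.1556 × 41.4 = 6.44 μmol·min⁻¹.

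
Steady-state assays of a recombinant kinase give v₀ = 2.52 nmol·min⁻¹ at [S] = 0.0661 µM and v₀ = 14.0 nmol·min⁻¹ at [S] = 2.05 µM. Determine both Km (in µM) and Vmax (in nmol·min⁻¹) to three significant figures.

In reciprocal form, 1/v = (Km/Vmax)·(1/[S]) + 1/Vmax. The two points give (1/[S], 1/v) = (15.13, 0.3968) and (0.4878, 0.07143).
Slope = (0.3968 − 0.07143)/(15.13 − 0.4878) = 0.02223; intercept = 0.3968 − 0.02223×15.13 = 0.06059.
Vmax = 1/intercept = 16.5 nmol·min⁻¹; Km = slope × Vmax = 0.02223 × 16.5 = 0.367 µM.

Km = 0.367 µM; Vmax = 16.5 nmol·min⁻¹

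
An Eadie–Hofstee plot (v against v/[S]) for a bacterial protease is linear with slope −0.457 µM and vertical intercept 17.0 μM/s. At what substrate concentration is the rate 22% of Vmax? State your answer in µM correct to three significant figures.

The Eadie–Hofstee slope gives Km = 0.457 µM (slope = −Km).
v/Vmax = [S]/(Km+[S]) = 0.22 ⇒ [S] = Km·0.22/(1−0.22) = 0.457 × 0.2821 = 0.129 µM.

0.129 µM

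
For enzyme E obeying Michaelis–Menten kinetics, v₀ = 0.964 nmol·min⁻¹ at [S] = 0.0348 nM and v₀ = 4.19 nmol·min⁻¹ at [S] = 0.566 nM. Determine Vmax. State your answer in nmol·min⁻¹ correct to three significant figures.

5.37 nmol·min⁻¹

From v = Vmax[S]/(Km+[S]), each point gives Vmax = v(Km+[S])/[S].
Equating: 0.964(Km+0.0348)/0.0348 = 4.19(Km+0.566)/0.566.
27.70·Km + 0.964 = 7.403·Km + 4.19, so (27.70 − 7.403)·Km = 4.19 − 0.964.
Km = 3.226/20.30 = 0.159 nM; then Vmax = 0.964(0.159+0.0348)/0.0348 = 5.37 nmol·min⁻¹.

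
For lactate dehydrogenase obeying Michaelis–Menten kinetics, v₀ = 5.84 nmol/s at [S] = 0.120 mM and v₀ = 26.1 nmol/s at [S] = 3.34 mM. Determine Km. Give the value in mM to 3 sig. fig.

0.496 mM

From v = Vmax[S]/(Km+[S]), each point gives Vmax = v(Km+[S])/[S].
Equating: 5.84(Km+0.120)/0.120 = 26.1(Km+3.34)/3.34.
48.67·Km + 5.84 = 7.814·Km + 26.1, so (48.67 − 7.814)·Km = 26.1 − 5.84.
Km = 20.26/40.85 = 0.496 mM; then Vmax = 5.84(0.496+0.120)/0.120 = 30.0 nmol/s.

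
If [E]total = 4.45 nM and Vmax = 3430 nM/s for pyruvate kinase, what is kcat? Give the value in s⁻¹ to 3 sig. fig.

kcat = Vmax/[E]total = 3430 nM/s / 4.45 nM = 771 s⁻¹.

771 s⁻¹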